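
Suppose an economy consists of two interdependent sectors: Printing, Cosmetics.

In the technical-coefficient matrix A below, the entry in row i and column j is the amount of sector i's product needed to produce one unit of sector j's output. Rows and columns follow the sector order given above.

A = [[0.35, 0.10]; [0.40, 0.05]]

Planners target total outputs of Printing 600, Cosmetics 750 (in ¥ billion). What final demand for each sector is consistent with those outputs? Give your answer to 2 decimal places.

I − A =
  [   0.65    -0.10]
  [  -0.40     0.95]
d = (I − A) x:
  d_1 = (+0.65)·600 + (-0.10)·750 = 315.00
  d_2 = (-0.40)·600 + (+0.95)·750 = 472.50

d_1 = 315.00, d_2 = 472.50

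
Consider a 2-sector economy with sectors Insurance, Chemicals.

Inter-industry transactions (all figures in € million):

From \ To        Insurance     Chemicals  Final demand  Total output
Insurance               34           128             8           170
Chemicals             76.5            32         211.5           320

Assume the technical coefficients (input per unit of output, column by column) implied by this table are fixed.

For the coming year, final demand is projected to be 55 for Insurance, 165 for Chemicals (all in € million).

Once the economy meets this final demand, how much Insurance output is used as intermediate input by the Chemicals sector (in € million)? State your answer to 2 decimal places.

z_IC = 116.11

Technical coefficients a_ij = z_ij / X_j:
  a_II = 34/170 = 0.20, a_CI = 76.5/170 = 0.45
  a_IC = 128/320 = 0.40, a_CC = 32/320 = 0.10
I − A =
  [   0.80    -0.40]
  [  -0.45     0.90]
det(I−A) = (0.80)(0.90) − (-0.40)(-0.45) = 0.5400
adj(I−A) = [[0.90, 0.40], [0.45, 0.80]]
(I − A)⁻¹ = adj(I−A) / det(I−A) ≈
  [   1.6667     0.7407]
  [   0.8333     1.4815]
First solve x = (I − A)⁻¹ d = adj(I−A)·d / det(I−A); in particular x_C = (0.45·55 + 0.80·165) / 0.5400 = 156.75 / 0.5400 ≈ 290.2778.
Intermediate flow from I to C: z_IC = a_IC · x_C = 0.40 × 156.75 / 0.5400 = 62.70 / 0.5400 ≈ 116.11.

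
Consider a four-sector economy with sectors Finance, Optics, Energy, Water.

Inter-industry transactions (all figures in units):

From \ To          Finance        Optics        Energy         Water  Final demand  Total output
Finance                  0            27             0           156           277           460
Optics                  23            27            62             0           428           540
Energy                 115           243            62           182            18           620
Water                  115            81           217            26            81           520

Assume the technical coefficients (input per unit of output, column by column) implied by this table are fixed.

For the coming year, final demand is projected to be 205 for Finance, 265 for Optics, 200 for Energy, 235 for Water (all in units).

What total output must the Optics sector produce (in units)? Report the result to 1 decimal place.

Technical coefficients a_ij = z_ij / X_j:
  a_11 = 0/460 = 0.00, a_21 = 23/460 = 0.05, a_31 = 115/460 = 0.25, a_41 = 115/460 = 0.25
  a_12 = 27/540 = 0.05, a_22 = 27/540 = 0.05, a_32 = 243/540 = 0.45, a_42 = 81/540 = 0.15
  a_13 = 0/620 = 0.00, a_23 = 62/620 = 0.10, a_33 = 62/620 = 0.10, a_43 = 217/620 = 0.35
  a_14 = 156/520 = 0.30, a_24 = 0/520 = 0.00, a_34 = 182/520 = 0.35, a_44 = 26/520 = 0.05
I − A =
  [   1.00    -0.05     0.00    -0.30]
  [  -0.05     0.95    -0.10     0.00]
  [  -0.25    -0.45     0.90    -0.35]
  [  -0.25    -0.15    -0.35     0.95]
Compute the cofactors C_ij = (−1)^(i+j)·(3×3 minor ij) of I−A; the adjugate is their transpose:
adj(I−A) = Cᵀ =
  [ 0.647875   0.124375   0.109000   0.244750]
  [ 0.069125   0.638750   0.092750   0.056000]
  [ 0.332750   0.473750   0.826625   0.409625]
  [ 0.304000   0.308125   0.347875   0.806500]
det(I−A) = Σ_j (I−A)_1j·C_1j = (1.00)(0.647875) + (-0.05)(0.069125) + (0.00)(0.332750) + (-0.30)(0.304000) = 0.55321875
(I − A)⁻¹ = adj(I−A) / det(I−A) ≈
  [   1.1711     0.2248     0.1970     0.4424]
  [   0.1250     1.1546     0.1677     0.1012]
  [   0.6015     0.8564     1.4942     0.7404]
  [   0.5495     0.5570     0.6288     1.4578]
x = (I − A)⁻¹ d = adj(I−A)·d / det(I−A), with det(I−A) = 0.55321875:
  x_1 = (0.647875·205 + 0.124375·265 + 0.109000·200 + 0.244750·235) / 0.55321875 = 245.09 / 0.55321875 ≈ 443.0
  x_2 = (0.069125·205 + 0.638750·265 + 0.092750·200 + 0.056000·235) / 0.55321875 = 215.149375 / 0.55321875 ≈ 388.9
  x_3 = (0.332750·205 + 0.473750·265 + 0.826625·200 + 0.409625·235) / 0.55321875 = 455.344375 / 0.55321875 ≈ 823.1
  x_4 = (0.304000·205 + 0.308125·265 + 0.347875·200 + 0.806500·235) / 0.55321875 = 403.075625 / 0.55321875 ≈ 728.6

x_2 = 388.9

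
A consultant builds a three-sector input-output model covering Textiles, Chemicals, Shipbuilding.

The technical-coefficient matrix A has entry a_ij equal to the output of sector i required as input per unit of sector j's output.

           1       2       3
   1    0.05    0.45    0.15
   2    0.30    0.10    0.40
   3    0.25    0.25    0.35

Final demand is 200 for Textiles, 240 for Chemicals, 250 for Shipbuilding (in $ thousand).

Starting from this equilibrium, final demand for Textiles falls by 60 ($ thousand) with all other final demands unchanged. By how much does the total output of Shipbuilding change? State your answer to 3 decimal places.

Δx_3 = -63.604

I − A =
  [   0.95    -0.45    -0.15]
  [  -0.30     0.90    -0.40]
  [  -0.25    -0.25     0.65]
Cofactors of I−A, C_ij = (−1)^(i+j)·(minor ij) (rows/columns in the sector order above):
  C_11 = (0.90)(0.65) − (-0.40)(-0.25) = 0.4850
  C_12 = −[(-0.30)(0.65) − (-0.40)(-0.25)] = 0.2950
  C_13 = (-0.30)(-0.25) − (0.90)(-0.25) = 0.3000
  C_21 = −[(-0.45)(0.65) − (-0.15)(-0.25)] = 0.3300
  C_22 = (0.95)(0.65) − (-0.15)(-0.25) = 0.5800
  C_23 = −[(0.95)(-0.25) − (-0.45)(-0.25)] = 0.3500
  C_31 = (-0.45)(-0.40) − (-0.15)(0.90) = 0.3150
  C_32 = −[(0.95)(-0.40) − (-0.15)(-0.30)] = 0.4250
  C_33 = (0.95)(0.90) − (-0.45)(-0.30) = 0.7200
det(I−A) = Σ_j (I−A)_1j·C_1j = (0.95)(0.4850) + (-0.45)(0.2950) + (-0.15)(0.3000) = 0.2830
adj(I−A) = Cᵀ =
  [ 0.4850   0.3300   0.3150]
  [ 0.2950   0.5800   0.4250]
  [ 0.3000   0.3500   0.7200]
(I − A)⁻¹ = adj(I−A) / det(I−A) ≈
  [   1.7138     1.1661     1.1131]
  [   1.0424     2.0495     1.5018]
  [   1.0601     1.2367     2.5442]
Δx = (I − A)⁻¹ Δd with Δd having -60 in the Textiles component and 0 elsewhere.
So Δx_3 = L_31 · (-60), where L_31 = adj(I−A)_31 / det(I−A) = 0.3000 / 0.2830.
Δx_3 = 0.3000 × (-60) / 0.2830 = -18.00 / 0.2830 ≈ -63.604.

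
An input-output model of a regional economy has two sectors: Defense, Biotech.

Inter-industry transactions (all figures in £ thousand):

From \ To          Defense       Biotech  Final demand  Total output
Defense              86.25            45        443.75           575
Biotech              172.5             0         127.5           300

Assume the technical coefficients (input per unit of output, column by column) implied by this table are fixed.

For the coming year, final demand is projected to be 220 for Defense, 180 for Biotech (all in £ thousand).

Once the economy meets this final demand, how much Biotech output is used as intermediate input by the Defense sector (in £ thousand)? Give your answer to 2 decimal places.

Technical coefficients a_ij = z_ij / X_j:
  a_DD = 86.25/575 = 0.15, a_BD = 172.5/575 = 0.30
  a_DB = 45/300 = 0.15, a_BB = 0/300 = 0.00
I − A =
  [   0.85    -0.15]
  [  -0.30     1.00]
det(I−A) = (0.85)(1.00) − (-0.15)(-0.30) = 0.8050
adj(I−A) = [[1.00, 0.15], [0.30, 0.85]]
(I − A)⁻¹ = adj(I−A) / det(I−A) ≈
  [   1.2422     0.1863]
  [   0.3727     1.0559]
First solve x = (I − A)⁻¹ d = adj(I−A)·d / det(I−A); in particular x_D = (1.00·220 + 0.15·180) / 0.8050 = 247.00 / 0.8050 ≈ 306.8323.
Intermediate flow from B to D: z_BD = a_BD · x_D = 0.30 × 247.00 / 0.8050 = 74.10 / 0.8050 ≈ 92.05.

z_BD = 92.05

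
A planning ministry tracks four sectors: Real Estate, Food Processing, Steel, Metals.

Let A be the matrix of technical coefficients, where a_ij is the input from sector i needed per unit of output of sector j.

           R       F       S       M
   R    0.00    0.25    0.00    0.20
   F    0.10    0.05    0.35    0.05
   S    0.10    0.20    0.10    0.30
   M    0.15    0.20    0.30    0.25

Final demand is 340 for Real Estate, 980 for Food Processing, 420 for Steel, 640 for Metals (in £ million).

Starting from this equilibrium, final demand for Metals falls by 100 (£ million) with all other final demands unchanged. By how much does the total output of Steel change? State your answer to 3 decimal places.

I − A =
  [   1.00    -0.25     0.00    -0.20]
  [  -0.10     0.95    -0.35    -0.05]
  [  -0.10    -0.20     0.90    -0.30]
  [  -0.15    -0.20    -0.30     0.75]
Compute the cofactors C_ij = (−1)^(i+j)·(3×3 minor ij) of I−A; the adjugate is their transpose:
adj(I−A) = Cᵀ =
  [ 0.470250   0.194250   0.140375   0.194500]
  [ 0.108750   0.552000   0.273000   0.175000]
  [ 0.135500   0.238000   0.649375   0.311750]
  [ 0.177250   0.281250   0.360625   0.753750]
det(I−A) = Σ_j (I−A)_1j·C_1j = (1.00)(0.470250) + (-0.25)(0.108750) + (0.00)(0.135500) + (-0.20)(0.177250) = 0.4076125
(I − A)⁻¹ = adj(I−A) / det(I−A) ≈
  [   1.1537     0.4766     0.3444     0.4772]
  [   0.2668     1.3542     0.6698     0.4293]
  [   0.3324     0.5839     1.5931     0.7648]
  [   0.4348     0.6900     0.8847     1.8492]
Δx = (I − A)⁻¹ Δd with Δd having -100 in the Metals component and 0 elsewhere.
So Δx_S = L_SM · (-100), where L_SM = adj(I−A)_SM / det(I−A) = 0.311750 / 0.4076125.
Δx_S = 0.311750 × (-100) / 0.4076125 = -31.175 / 0.4076125 ≈ -76.482.

Δx_S = -76.482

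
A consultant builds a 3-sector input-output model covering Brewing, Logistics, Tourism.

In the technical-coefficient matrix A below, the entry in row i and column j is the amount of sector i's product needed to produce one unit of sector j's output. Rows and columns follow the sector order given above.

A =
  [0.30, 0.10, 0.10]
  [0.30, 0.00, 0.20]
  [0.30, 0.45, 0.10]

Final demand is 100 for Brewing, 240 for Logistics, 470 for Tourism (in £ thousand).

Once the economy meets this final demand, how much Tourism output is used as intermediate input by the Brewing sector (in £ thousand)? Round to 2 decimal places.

z_31 = 103.85

I − A =
  [   0.70    -0.10    -0.10]
  [  -0.30     1.00    -0.20]
  [  -0.30    -0.45     0.90]
Cofactors of I−A, C_ij = (−1)^(i+j)·(minor ij) (rows/columns in the sector order above):
  C_11 = (1.00)(0.90) − (-0.20)(-0.45) = 0.8100
  C_12 = −[(-0.30)(0.90) − (-0.20)(-0.30)] = 0.3300
  C_13 = (-0.30)(-0.45) − (1.00)(-0.30) = 0.4350
  C_21 = −[(-0.10)(0.90) − (-0.10)(-0.45)] = 0.1350
  C_22 = (0.70)(0.90) − (-0.10)(-0.30) = 0.6000
  C_23 = −[(0.70)(-0.45) − (-0.10)(-0.30)] = 0.3450
  C_31 = (-0.10)(-0.20) − (-0.10)(1.00) = 0.1200
  C_32 = −[(0.70)(-0.20) − (-0.10)(-0.30)] = 0.1700
  C_33 = (0.70)(1.00) − (-0.10)(-0.30) = 0.6700
det(I−A) = Σ_j (I−A)_1j·C_1j = (0.70)(0.8100) + (-0.10)(0.3300) + (-0.10)(0.4350) = 0.4905
adj(I−A) = Cᵀ =
  [ 0.8100   0.1350   0.1200]
  [ 0.3300   0.6000   0.1700]
  [ 0.4350   0.3450   0.6700]
(I − A)⁻¹ = adj(I−A) / det(I−A) ≈
  [   1.6514     0.2752     0.2446]
  [   0.6728     1.2232     0.3466]
  [   0.8869     0.7034     1.3660]
First solve x = (I − A)⁻¹ d = adj(I−A)·d / det(I−A); in particular x_1 = (0.8100·100 + 0.1350·240 + 0.1200·470) / 0.4905 = 169.80 / 0.4905 ≈ 346.1774.
Intermediate flow from 3 to 1: z_31 = a_31 · x_1 = 0.30 × 169.80 / 0.4905 = 50.94 / 0.4905 ≈ 103.85.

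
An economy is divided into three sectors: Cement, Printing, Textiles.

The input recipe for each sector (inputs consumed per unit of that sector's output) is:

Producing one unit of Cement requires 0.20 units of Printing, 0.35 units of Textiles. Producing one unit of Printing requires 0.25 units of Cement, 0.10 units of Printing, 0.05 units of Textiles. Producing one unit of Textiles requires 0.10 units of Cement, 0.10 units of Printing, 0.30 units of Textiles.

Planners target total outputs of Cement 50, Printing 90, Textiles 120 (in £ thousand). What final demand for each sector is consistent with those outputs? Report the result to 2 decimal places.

I − A =
  [   1.00    -0.25    -0.10]
  [  -0.20     0.90    -0.10]
  [  -0.35    -0.05     0.70]
d = (I − A) x:
  d_1 = (+1.00)·50 + (-0.25)·90 + (-0.10)·120 = 15.50
  d_2 = (-0.20)·50 + (+0.90)·90 + (-0.10)·120 = 59.00
  d_3 = (-0.35)·50 + (-0.05)·90 + (+0.70)·120 = 62.00

d_1 = 15.50, d_2 = 59.00, d_3 = 62.00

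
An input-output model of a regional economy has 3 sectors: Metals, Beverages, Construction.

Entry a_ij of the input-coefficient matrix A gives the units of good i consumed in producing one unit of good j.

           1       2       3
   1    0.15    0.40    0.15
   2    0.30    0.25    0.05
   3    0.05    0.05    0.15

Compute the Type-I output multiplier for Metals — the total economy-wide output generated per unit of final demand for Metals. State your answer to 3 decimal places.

I − A =
  [   0.85    -0.40    -0.15]
  [  -0.30     0.75    -0.05]
  [  -0.05    -0.05     0.85]
Cofactors of I−A, C_ij = (−1)^(i+j)·(minor ij) (rows/columns in the sector order above):
  C_11 = (0.75)(0.85) − (-0.05)(-0.05) = 0.6350
  C_12 = −[(-0.30)(0.85) − (-0.05)(-0.05)] = 0.2575
  C_13 = (-0.30)(-0.05) − (0.75)(-0.05) = 0.0525
  C_21 = −[(-0.40)(0.85) − (-0.15)(-0.05)] = 0.3475
  C_22 = (0.85)(0.85) − (-0.15)(-0.05) = 0.7150
  C_23 = −[(0.85)(-0.05) − (-0.40)(-0.05)] = 0.0625
  C_31 = (-0.40)(-0.05) − (-0.15)(0.75) = 0.1325
  C_32 = −[(0.85)(-0.05) − (-0.15)(-0.30)] = 0.0875
  C_33 = (0.85)(0.75) − (-0.40)(-0.30) = 0.5175
det(I−A) = Σ_j (I−A)_1j·C_1j = (0.85)(0.6350) + (-0.40)(0.2575) + (-0.15)(0.0525) = 0.428875
adj(I−A) = Cᵀ =
  [ 0.6350   0.3475   0.1325]
  [ 0.2575   0.7150   0.0875]
  [ 0.0525   0.0625   0.5175]
(I − A)⁻¹ = adj(I−A) / det(I−A) ≈
  [   1.4806     0.8103     0.3089]
  [   0.6004     1.6672     0.2040]
  [   0.1224     0.1457     1.2066]
The output multiplier for sector j is the column-j sum of the Leontief inverse (I − A)⁻¹ = adj(I−A) / det(I−A).
Column 1 of adj(I−A): (0.6350, 0.2575, 0.0525); det(I−A) = 0.428875.
m_1 = (0.6350 + 0.2575 + 0.0525) / 0.428875 = 0.945 / 0.428875 ≈ 2.203.

m_1 = 2.203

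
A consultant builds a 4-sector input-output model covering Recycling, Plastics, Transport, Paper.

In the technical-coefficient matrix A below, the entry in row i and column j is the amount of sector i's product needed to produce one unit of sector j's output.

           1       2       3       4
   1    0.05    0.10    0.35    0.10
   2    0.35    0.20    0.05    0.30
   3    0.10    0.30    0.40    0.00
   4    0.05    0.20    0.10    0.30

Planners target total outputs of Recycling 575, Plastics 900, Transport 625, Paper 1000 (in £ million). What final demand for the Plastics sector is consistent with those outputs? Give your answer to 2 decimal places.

I − A =
  [   0.95    -0.10    -0.35    -0.10]
  [  -0.35     0.80    -0.05    -0.30]
  [  -0.10    -0.30     0.60     0.00]
  [  -0.05    -0.20    -0.10     0.70]
d = (I − A) x:
  d_1 = (+0.95)·575 + (-0.10)·900 + (-0.35)·625 + (-0.10)·1000 = 137.50
  d_2 = (-0.35)·575 + (+0.80)·900 + (-0.05)·625 + (-0.30)·1000 = 187.50
  d_3 = (-0.10)·575 + (-0.30)·900 + (+0.60)·625 + (+0.00)·1000 = 47.50
  d_4 = (-0.05)·575 + (-0.20)·900 + (-0.10)·625 + (+0.70)·1000 = 428.75

d_2 = 187.50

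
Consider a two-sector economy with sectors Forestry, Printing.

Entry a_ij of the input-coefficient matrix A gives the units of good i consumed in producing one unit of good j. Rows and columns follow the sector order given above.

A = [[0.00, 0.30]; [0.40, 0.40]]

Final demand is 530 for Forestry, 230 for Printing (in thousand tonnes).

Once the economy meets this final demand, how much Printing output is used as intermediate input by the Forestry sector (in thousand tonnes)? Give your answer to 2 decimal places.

I − A =
  [   1.00    -0.30]
  [  -0.40     0.60]
det(I−A) = (1.00)(0.60) − (-0.30)(-0.40) = 0.4800
adj(I−A) = [[0.60, 0.30], [0.40, 1.00]]
(I − A)⁻¹ = adj(I−A) / det(I−A) ≈
  [   1.2500     0.6250]
  [   0.8333     2.0833]
First solve x = (I − A)⁻¹ d = adj(I−A)·d / det(I−A); in particular x_F = (0.60·530 + 0.30·230) / 0.4800 = 387.00 / 0.4800 = 806.2500.
Intermediate flow from P to F: z_PF = a_PF · x_F = 0.40 × 387.00 / 0.4800 = 154.80 / 0.4800 = 322.50.

z_PF = 322.50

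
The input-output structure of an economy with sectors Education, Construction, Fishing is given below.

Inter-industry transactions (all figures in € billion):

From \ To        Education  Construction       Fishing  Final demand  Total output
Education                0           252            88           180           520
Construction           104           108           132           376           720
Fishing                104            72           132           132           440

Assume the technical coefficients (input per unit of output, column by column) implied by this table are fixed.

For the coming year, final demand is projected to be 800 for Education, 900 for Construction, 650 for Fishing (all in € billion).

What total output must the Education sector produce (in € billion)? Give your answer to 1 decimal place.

Technical coefficients a_ij = z_ij / X_j:
  a_EE = 0/520 = 0.00, a_CE = 104/520 = 0.20, a_FE = 104/520 = 0.20
  a_EC = 252/720 = 0.35, a_CC = 108/720 = 0.15, a_FC = 72/720 = 0.10
  a_EF = 88/440 = 0.20, a_CF = 132/440 = 0.30, a_FF = 132/440 = 0.30
I − A =
  [   1.00    -0.35    -0.20]
  [  -0.20     0.85    -0.30]
  [  -0.20    -0.10     0.70]
Cofactors of I−A, C_ij = (−1)^(i+j)·(minor ij) (rows/columns in the sector order above):
  C_11 = (0.85)(0.70) − (-0.30)(-0.10) = 0.5650
  C_12 = −[(-0.20)(0.70) − (-0.30)(-0.20)] = 0.2000
  C_13 = (-0.20)(-0.10) − (0.85)(-0.20) = 0.1900
  C_21 = −[(-0.35)(0.70) − (-0.20)(-0.10)] = 0.2650
  C_22 = (1.00)(0.70) − (-0.20)(-0.20) = 0.6600
  C_23 = −[(1.00)(-0.10) − (-0.35)(-0.20)] = 0.1700
  C_31 = (-0.35)(-0.30) − (-0.20)(0.85) = 0.2750
  C_32 = −[(1.00)(-0.30) − (-0.20)(-0.20)] = 0.3400
  C_33 = (1.00)(0.85) − (-0.35)(-0.20) = 0.7800
det(I−A) = Σ_j (I−A)_1j·C_1j = (1.00)(0.5650) + (-0.35)(0.2000) + (-0.20)(0.1900) = 0.4570
adj(I−A) = Cᵀ =
  [ 0.5650   0.2650   0.2750]
  [ 0.2000   0.6600   0.3400]
  [ 0.1900   0.1700   0.7800]
(I − A)⁻¹ = adj(I−A) / det(I−A) ≈
  [   1.2363     0.5799     0.6018]
  [   0.4376     1.4442     0.7440]
  [   0.4158     0.3720     1.7068]
x = (I − A)⁻¹ d = adj(I−A)·d / det(I−A), with det(I−A) = 0.4570:
  x_E = (0.5650·800 + 0.2650·900 + 0.2750·650) / 0.4570 = 869.25 / 0.4570 ≈ 1902.1
  x_C = (0.2000·800 + 0.6600·900 + 0.3400·650) / 0.4570 = 975.00 / 0.4570 ≈ 2133.5
  x_F = (0.1900·800 + 0.1700·900 + 0.7800·650) / 0.4570 = 812.00 / 0.4570 ≈ 1776.8

x_E = 1902.1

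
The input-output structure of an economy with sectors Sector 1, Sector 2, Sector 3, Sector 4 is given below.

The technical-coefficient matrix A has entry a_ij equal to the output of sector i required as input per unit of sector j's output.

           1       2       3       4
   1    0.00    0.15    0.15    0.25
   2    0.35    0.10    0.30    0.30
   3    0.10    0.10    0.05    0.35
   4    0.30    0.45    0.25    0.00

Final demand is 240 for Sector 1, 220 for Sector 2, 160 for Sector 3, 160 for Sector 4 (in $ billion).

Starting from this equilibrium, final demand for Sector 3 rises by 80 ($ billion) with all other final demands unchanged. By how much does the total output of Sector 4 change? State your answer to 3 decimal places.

I − A =
  [   1.00    -0.15    -0.15    -0.25]
  [  -0.35     0.90    -0.30    -0.30]
  [  -0.10    -0.10     0.95    -0.35]
  [  -0.30    -0.45    -0.25     1.00]
Compute the cofactors C_ij = (−1)^(i+j)·(3×3 minor ij) of I−A; the adjugate is their transpose:
adj(I−A) = Cᵀ =
  [ 0.563250   0.281125   0.261000   0.316500]
  [ 0.456375   0.754250   0.440375   0.494500]
  [ 0.270125   0.292000   0.592125   0.362375]
  [ 0.441875   0.496750   0.424500   0.751875]
det(I−A) = Σ_j (I−A)_1j·C_1j = (1.00)(0.563250) + (-0.15)(0.456375) + (-0.15)(0.270125) + (-0.25)(0.441875) = 0.34380625
(I − A)⁻¹ = adj(I−A) / det(I−A) ≈
  [   1.6383     0.8177     0.7591     0.9206]
  [   1.3274     2.1938     1.2809     1.4383]
  [   0.7857     0.8493     1.7223     1.0540]
  [   1.2852     1.4449     1.2347     2.1869]
Δx = (I − A)⁻¹ Δd with Δd having +80 in the Sector 3 component and 0 elsewhere.
So Δx_4 = L_43 · (+80), where L_43 = adj(I−A)_43 / det(I−A) = 0.424500 / 0.34380625.
Δx_4 = 0.424500 × (+80) / 0.34380625 = 33.96 / 0.34380625 ≈ 98.777.

Δx_4 = 98.777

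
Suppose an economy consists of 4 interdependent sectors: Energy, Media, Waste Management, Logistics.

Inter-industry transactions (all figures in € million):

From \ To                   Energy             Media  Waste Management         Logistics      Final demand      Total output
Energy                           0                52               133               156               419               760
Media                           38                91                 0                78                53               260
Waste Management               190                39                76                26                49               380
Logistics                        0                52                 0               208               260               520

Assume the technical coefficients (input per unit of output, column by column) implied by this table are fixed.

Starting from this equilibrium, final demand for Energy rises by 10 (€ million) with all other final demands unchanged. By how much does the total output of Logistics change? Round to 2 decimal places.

Technical coefficients a_ij = z_ij / X_j:
  a_11 = 0/760 = 0.00, a_21 = 38/760 = 0.05, a_31 = 190/760 = 0.25, a_41 = 0/760 = 0.00
  a_12 = 52/260 = 0.20, a_22 = 91/260 = 0.35, a_32 = 39/260 = 0.15, a_42 = 52/260 = 0.20
  a_13 = 133/380 = 0.35, a_23 = 0/380 = 0.00, a_33 = 76/380 = 0.20, a_43 = 0/380 = 0.00
  a_14 = 156/520 = 0.30, a_24 = 78/520 = 0.15, a_34 = 26/520 = 0.05, a_44 = 208/520 = 0.40
I − A =
  [   1.00    -0.20    -0.35    -0.30]
  [  -0.05     0.65     0.00    -0.15]
  [  -0.25    -0.15     0.80    -0.05]
  [   0.00    -0.20     0.00     0.60]
Compute the cofactors C_ij = (−1)^(i+j)·(3×3 minor ij) of I−A; the adjugate is their transpose:
adj(I−A) = Cᵀ =
  [ 0.28800   0.17900   0.12600   0.19925]
  [ 0.02400   0.42750   0.01050   0.11975]
  [ 0.09500   0.14500   0.35100   0.11300]
  [ 0.00800   0.14250   0.00350   0.45250]
det(I−A) = Σ_j (I−A)_1j·C_1j = (1.00)(0.28800) + (-0.20)(0.02400) + (-0.35)(0.09500) + (-0.30)(0.00800) = 0.24755
(I − A)⁻¹ = adj(I−A) / det(I−A) ≈
  [   1.1634     0.7231     0.5090     0.8049]
  [   0.0970     1.7269     0.0424     0.4837]
  [   0.3838     0.5857     1.4179     0.4565]
  [   0.0323     0.5756     0.0141     1.8279]
Δx = (I − A)⁻¹ Δd with Δd having +10 in the Energy component and 0 elsewhere.
So Δx_4 = L_41 · (+10), where L_41 = adj(I−A)_41 / det(I−A) = 0.00800 / 0.24755.
Δx_4 = 0.00800 × (+10) / 0.24755 = 0.08 / 0.24755 ≈ 0.32.

Δx_4 = 0.32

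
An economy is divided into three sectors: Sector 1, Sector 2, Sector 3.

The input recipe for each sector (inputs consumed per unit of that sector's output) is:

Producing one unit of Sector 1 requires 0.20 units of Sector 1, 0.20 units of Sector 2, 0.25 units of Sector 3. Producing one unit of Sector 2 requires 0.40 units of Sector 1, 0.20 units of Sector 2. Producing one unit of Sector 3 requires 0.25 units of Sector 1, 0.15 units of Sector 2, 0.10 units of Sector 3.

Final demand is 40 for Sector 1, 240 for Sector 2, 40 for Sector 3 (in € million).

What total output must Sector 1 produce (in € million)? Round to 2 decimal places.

I − A =
  [   0.80    -0.40    -0.25]
  [  -0.20     0.80    -0.15]
  [  -0.25     0.00     0.90]
Cofactors of I−A, C_ij = (−1)^(i+j)·(minor ij) (rows/columns in the sector order above):
  C_11 = (0.80)(0.90) − (-0.15)(0.00) = 0.7200
  C_12 = −[(-0.20)(0.90) − (-0.15)(-0.25)] = 0.2175
  C_13 = (-0.20)(0.00) − (0.80)(-0.25) = 0.2000
  C_21 = −[(-0.40)(0.90) − (-0.25)(0.00)] = 0.3600
  C_22 = (0.80)(0.90) − (-0.25)(-0.25) = 0.6575
  C_23 = −[(0.80)(0.00) − (-0.40)(-0.25)] = 0.1000
  C_31 = (-0.40)(-0.15) − (-0.25)(0.80) = 0.2600
  C_32 = −[(0.80)(-0.15) − (-0.25)(-0.20)] = 0.1700
  C_33 = (0.80)(0.80) − (-0.40)(-0.20) = 0.5600
det(I−A) = Σ_j (I−A)_1j·C_1j = (0.80)(0.7200) + (-0.40)(0.2175) + (-0.25)(0.2000) = 0.4390
adj(I−A) = Cᵀ =
  [ 0.7200   0.3600   0.2600]
  [ 0.2175   0.6575   0.1700]
  [ 0.2000   0.1000   0.5600]
(I − A)⁻¹ = adj(I−A) / det(I−A) ≈
  [   1.6401     0.8200     0.5923]
  [   0.4954     1.4977     0.3872]
  [   0.4556     0.2278     1.2756]
x = (I − A)⁻¹ d = adj(I−A)·d / det(I−A), with det(I−A) = 0.4390:
  x_1 = (0.7200·40 + 0.3600·240 + 0.2600·40) / 0.4390 = 125.60 / 0.4390 ≈ 286.10
  x_2 = (0.2175·40 + 0.6575·240 + 0.1700·40) / 0.4390 = 173.30 / 0.4390 ≈ 394.76
  x_3 = (0.2000·40 + 0.1000·240 + 0.5600·40) / 0.4390 = 54.40 / 0.4390 ≈ 123.92

x_1 = 286.10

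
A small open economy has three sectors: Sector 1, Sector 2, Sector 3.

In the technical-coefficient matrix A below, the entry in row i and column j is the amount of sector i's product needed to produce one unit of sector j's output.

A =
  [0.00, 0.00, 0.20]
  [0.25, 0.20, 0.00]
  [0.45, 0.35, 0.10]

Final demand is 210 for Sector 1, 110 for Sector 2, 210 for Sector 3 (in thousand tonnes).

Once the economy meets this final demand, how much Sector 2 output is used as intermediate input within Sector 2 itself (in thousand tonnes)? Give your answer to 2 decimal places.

I − A =
  [   1.00     0.00    -0.20]
  [  -0.25     0.80     0.00]
  [  -0.45    -0.35     0.90]
Cofactors of I−A, C_ij = (−1)^(i+j)·(minor ij) (rows/columns in the sector order above):
  C_11 = (0.80)(0.90) − (0.00)(-0.35) = 0.7200
  C_12 = −[(-0.25)(0.90) − (0.00)(-0.45)] = 0.2250
  C_13 = (-0.25)(-0.35) − (0.80)(-0.45) = 0.4475
  C_21 = −[(0.00)(0.90) − (-0.20)(-0.35)] = 0.0700
  C_22 = (1.00)(0.90) − (-0.20)(-0.45) = 0.8100
  C_23 = −[(1.00)(-0.35) − (0.00)(-0.45)] = 0.3500
  C_31 = (0.00)(0.00) − (-0.20)(0.80) = 0.1600
  C_32 = −[(1.00)(0.00) − (-0.20)(-0.25)] = 0.0500
  C_33 = (1.00)(0.80) − (0.00)(-0.25) = 0.8000
det(I−A) = Σ_j (I−A)_1j·C_1j = (1.00)(0.7200) + (0.00)(0.2250) + (-0.20)(0.4475) = 0.6305
adj(I−A) = Cᵀ =
  [ 0.7200   0.0700   0.1600]
  [ 0.2250   0.8100   0.0500]
  [ 0.4475   0.3500   0.8000]
(I − A)⁻¹ = adj(I−A) / det(I−A) ≈
  [   1.1420     0.1110     0.2538]
  [   0.3569     1.2847     0.0793]
  [   0.7098     0.5551     1.2688]
First solve x = (I − A)⁻¹ d = adj(I−A)·d / det(I−A); in particular x_2 = (0.2250·210 + 0.8100·110 + 0.0500·210) / 0.6305 = 146.85 / 0.6305 ≈ 232.9104.
Intermediate flow from 2 to 2: z_22 = a_22 · x_2 = 0.20 × 146.85 / 0.6305 = 29.37 / 0.6305 ≈ 46.58.

z_22 = 46.58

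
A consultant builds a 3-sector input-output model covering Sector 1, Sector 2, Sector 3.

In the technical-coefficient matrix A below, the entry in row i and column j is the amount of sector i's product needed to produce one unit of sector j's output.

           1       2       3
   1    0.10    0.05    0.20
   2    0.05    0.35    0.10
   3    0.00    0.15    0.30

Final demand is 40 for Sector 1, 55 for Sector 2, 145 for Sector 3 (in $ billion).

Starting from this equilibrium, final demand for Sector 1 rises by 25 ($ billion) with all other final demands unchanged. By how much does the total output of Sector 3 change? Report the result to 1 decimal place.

Δx_3 = 0.5

I − A =
  [   0.90    -0.05    -0.20]
  [  -0.05     0.65    -0.10]
  [   0.00    -0.15     0.70]
Cofactors of I−A, C_ij = (−1)^(i+j)·(minor ij) (rows/columns in the sector order above):
  C_11 = (0.65)(0.70) − (-0.10)(-0.15) = 0.4400
  C_12 = −[(-0.05)(0.70) − (-0.10)(0.00)] = 0.0350
  C_13 = (-0.05)(-0.15) − (0.65)(0.00) = 0.0075
  C_21 = −[(-0.05)(0.70) − (-0.20)(-0.15)] = 0.0650
  C_22 = (0.90)(0.70) − (-0.20)(0.00) = 0.6300
  C_23 = −[(0.90)(-0.15) − (-0.05)(0.00)] = 0.1350
  C_31 = (-0.05)(-0.10) − (-0.20)(0.65) = 0.1350
  C_32 = −[(0.90)(-0.10) − (-0.20)(-0.05)] = 0.1000
  C_33 = (0.90)(0.65) − (-0.05)(-0.05) = 0.5825
det(I−A) = Σ_j (I−A)_1j·C_1j = (0.90)(0.4400) + (-0.05)(0.0350) + (-0.20)(0.0075) = 0.39275
adj(I−A) = Cᵀ =
  [ 0.4400   0.0650   0.1350]
  [ 0.0350   0.6300   0.1000]
  [ 0.0075   0.1350   0.5825]
(I − A)⁻¹ = adj(I−A) / det(I−A) ≈
  [   1.1203     0.1655     0.3437]
  [   0.0891     1.6041     0.2546]
  [   0.0191     0.3437     1.4831]
Δx = (I − A)⁻¹ Δd with Δd having +25 in the Sector 1 component and 0 elsewhere.
So Δx_3 = L_31 · (+25), where L_31 = adj(I−A)_31 / det(I−A) = 0.0075 / 0.39275.
Δx_3 = 0.0075 × (+25) / 0.39275 = 0.1875 / 0.39275 ≈ 0.5.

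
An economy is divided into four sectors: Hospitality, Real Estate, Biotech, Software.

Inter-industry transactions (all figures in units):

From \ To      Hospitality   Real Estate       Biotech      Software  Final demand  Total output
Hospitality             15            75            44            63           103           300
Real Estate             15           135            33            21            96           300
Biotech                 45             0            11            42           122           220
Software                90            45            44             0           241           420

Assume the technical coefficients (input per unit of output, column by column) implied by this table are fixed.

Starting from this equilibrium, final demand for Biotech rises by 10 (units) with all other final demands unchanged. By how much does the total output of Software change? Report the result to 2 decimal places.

Δx_4 = 4.15

Technical coefficients a_ij = z_ij / X_j:
  a_11 = 15/300 = 0.05, a_21 = 15/300 = 0.05, a_31 = 45/300 = 0.15, a_41 = 90/300 = 0.30
  a_12 = 75/300 = 0.25, a_22 = 135/300 = 0.45, a_32 = 0/300 = 0.00, a_42 = 45/300 = 0.15
  a_13 = 44/220 = 0.20, a_23 = 33/220 = 0.15, a_33 = 11/220 = 0.05, a_43 = 44/220 = 0.20
  a_14 = 63/420 = 0.15, a_24 = 21/420 = 0.05, a_34 = 42/420 = 0.10, a_44 = 0/420 = 0.00
I − A =
  [   0.95    -0.25    -0.20    -0.15]
  [  -0.05     0.55    -0.15    -0.05]
  [  -0.15     0.00     0.95    -0.10]
  [  -0.30    -0.15    -0.20     1.00]
Compute the cofactors C_ij = (−1)^(i+j)·(3×3 minor ij) of I−A; the adjugate is their transpose:
adj(I−A) = Cᵀ =
  [ 0.502125   0.256875   0.168375   0.105000]
  [ 0.089250   0.800250   0.159750   0.069375]
  [ 0.098625   0.062625   0.473250   0.065250]
  [ 0.183750   0.209625   0.169125   0.462375]
det(I−A) = Σ_j (I−A)_1j·C_1j = (0.95)(0.502125) + (-0.25)(0.089250) + (-0.20)(0.098625) + (-0.15)(0.183750) = 0.40741875
(I − A)⁻¹ = adj(I−A) / det(I−A) ≈
  [   1.2325     0.6305     0.4133     0.2577]
  [   0.2191     1.9642     0.3921     0.1703]
  [   0.2421     0.1537     1.1616     0.1602]
  [   0.4510     0.5145     0.4151     1.1349]
Δx = (I − A)⁻¹ Δd with Δd having +10 in the Biotech component and 0 elsewhere.
So Δx_4 = L_43 · (+10), where L_43 = adj(I−A)_43 / det(I−A) = 0.169125 / 0.40741875.
Δx_4 = 0.169125 × (+10) / 0.40741875 = 1.69125 / 0.40741875 ≈ 4.15.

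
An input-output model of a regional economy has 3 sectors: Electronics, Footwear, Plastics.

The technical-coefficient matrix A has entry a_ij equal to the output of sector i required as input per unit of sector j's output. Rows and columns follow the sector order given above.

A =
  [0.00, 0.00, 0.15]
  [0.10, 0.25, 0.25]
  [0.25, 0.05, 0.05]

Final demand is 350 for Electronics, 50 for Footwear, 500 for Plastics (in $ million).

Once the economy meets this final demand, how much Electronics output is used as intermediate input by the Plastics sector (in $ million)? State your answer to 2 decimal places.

I − A =
  [   1.00     0.00    -0.15]
  [  -0.10     0.75    -0.25]
  [  -0.25    -0.05     0.95]
Cofactors of I−A, C_ij = (−1)^(i+j)·(minor ij) (rows/columns in the sector order above):
  C_11 = (0.75)(0.95) − (-0.25)(-0.05) = 0.7000
  C_12 = −[(-0.10)(0.95) − (-0.25)(-0.25)] = 0.1575
  C_13 = (-0.10)(-0.05) − (0.75)(-0.25) = 0.1925
  C_21 = −[(0.00)(0.95) − (-0.15)(-0.05)] = 0.0075
  C_22 = (1.00)(0.95) − (-0.15)(-0.25) = 0.9125
  C_23 = −[(1.00)(-0.05) − (0.00)(-0.25)] = 0.0500
  C_31 = (0.00)(-0.25) − (-0.15)(0.75) = 0.1125
  C_32 = −[(1.00)(-0.25) − (-0.15)(-0.10)] = 0.2650
  C_33 = (1.00)(0.75) − (0.00)(-0.10) = 0.7500
det(I−A) = Σ_j (I−A)_1j·C_1j = (1.00)(0.7000) + (0.00)(0.1575) + (-0.15)(0.1925) = 0.671125
adj(I−A) = Cᵀ =
  [ 0.7000   0.0075   0.1125]
  [ 0.1575   0.9125   0.2650]
  [ 0.1925   0.0500   0.7500]
(I − A)⁻¹ = adj(I−A) / det(I−A) ≈
  [   1.0430     0.0112     0.1676]
  [   0.2347     1.3597     0.3949]
  [   0.2868     0.0745     1.1175]
First solve x = (I − A)⁻¹ d = adj(I−A)·d / det(I−A); in particular x_3 = (0.1925·350 + 0.0500·50 + 0.7500·500) / 0.671125 = 444.875 / 0.671125 ≈ 662.8795.
Intermediate flow from 1 to 3: z_13 = a_13 · x_3 = 0.15 × 444.875 / 0.671125 = 66.73125 / 0.671125 ≈ 99.43.

z_13 = 99.43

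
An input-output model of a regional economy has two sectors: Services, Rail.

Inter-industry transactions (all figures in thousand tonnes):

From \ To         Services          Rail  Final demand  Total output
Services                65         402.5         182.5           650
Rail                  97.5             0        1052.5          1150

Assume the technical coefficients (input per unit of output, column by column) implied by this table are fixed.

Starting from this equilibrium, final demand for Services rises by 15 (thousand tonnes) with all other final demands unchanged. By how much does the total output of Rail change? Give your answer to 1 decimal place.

Δx_2 = 2.7

Technical coefficients a_ij = z_ij / X_j:
  a_11 = 65/650 = 0.10, a_21 = 97.5/650 = 0.15
  a_12 = 402.5/1150 = 0.35, a_22 = 0/1150 = 0.00
I − A =
  [   0.90    -0.35]
  [  -0.15     1.00]
det(I−A) = (0.90)(1.00) − (-0.35)(-0.15) = 0.8475
adj(I−A) = [[1.00, 0.35], [0.15, 0.90]]
(I − A)⁻¹ = adj(I−A) / det(I−A) ≈
  [   1.1799     0.4130]
  [   0.1770     1.0619]
Δx = (I − A)⁻¹ Δd with Δd having +15 in the Services component and 0 elsewhere.
So Δx_2 = L_21 · (+15), where L_21 = adj(I−A)_21 / det(I−A) = 0.15 / 0.8475.
Δx_2 = 0.15 × (+15) / 0.8475 = 2.25 / 0.8475 ≈ 2.7.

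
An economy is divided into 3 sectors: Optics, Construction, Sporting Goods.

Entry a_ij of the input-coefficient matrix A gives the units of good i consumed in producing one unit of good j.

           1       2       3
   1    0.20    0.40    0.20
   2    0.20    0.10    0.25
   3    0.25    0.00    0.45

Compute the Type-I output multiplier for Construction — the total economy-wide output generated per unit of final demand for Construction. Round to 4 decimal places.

I − A =
  [   0.80    -0.40    -0.20]
  [  -0.20     0.90    -0.25]
  [  -0.25     0.00     0.55]
Cofactors of I−A, C_ij = (−1)^(i+j)·(minor ij) (rows/columns in the sector order above):
  C_11 = (0.90)(0.55) − (-0.25)(0.00) = 0.4950
  C_12 = −[(-0.20)(0.55) − (-0.25)(-0.25)] = 0.1725
  C_13 = (-0.20)(0.00) − (0.90)(-0.25) = 0.2250
  C_21 = −[(-0.40)(0.55) − (-0.20)(0.00)] = 0.2200
  C_22 = (0.80)(0.55) − (-0.20)(-0.25) = 0.3900
  C_23 = −[(0.80)(0.00) − (-0.40)(-0.25)] = 0.1000
  C_31 = (-0.40)(-0.25) − (-0.20)(0.90) = 0.2800
  C_32 = −[(0.80)(-0.25) − (-0.20)(-0.20)] = 0.2400
  C_33 = (0.80)(0.90) − (-0.40)(-0.20) = 0.6400
det(I−A) = Σ_j (I−A)_1j·C_1j = (0.80)(0.4950) + (-0.40)(0.1725) + (-0.20)(0.2250) = 0.2820
adj(I−A) = Cᵀ =
  [ 0.4950   0.2200   0.2800]
  [ 0.1725   0.3900   0.2400]
  [ 0.2250   0.1000   0.6400]
(I − A)⁻¹ = adj(I−A) / det(I−A) ≈
  [   1.75532     0.78014     0.99291]
  [   0.61170     1.38298     0.85106]
  [   0.79787     0.35461     2.26950]
The output multiplier for sector j is the column-j sum of the Leontief inverse (I − A)⁻¹ = adj(I−A) / det(I−A).
Column 2 of adj(I−A): (0.2200, 0.3900, 0.1000); det(I−A) = 0.2820.
m_2 = (0.2200 + 0.3900 + 0.1000) / 0.2820 = 0.71 / 0.2820 ≈ 2.5177.

m_2 = 2.5177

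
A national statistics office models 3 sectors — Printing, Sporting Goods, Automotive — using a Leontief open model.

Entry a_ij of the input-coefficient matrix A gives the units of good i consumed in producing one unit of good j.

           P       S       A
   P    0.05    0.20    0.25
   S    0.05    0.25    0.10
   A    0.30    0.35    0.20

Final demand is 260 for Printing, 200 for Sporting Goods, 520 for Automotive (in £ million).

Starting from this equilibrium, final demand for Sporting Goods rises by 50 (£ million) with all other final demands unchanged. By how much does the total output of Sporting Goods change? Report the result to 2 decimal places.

I − A =
  [   0.95    -0.20    -0.25]
  [  -0.05     0.75    -0.10]
  [  -0.30    -0.35     0.80]
Cofactors of I−A, C_ij = (−1)^(i+j)·(minor ij) (rows/columns in the sector order above):
  C_11 = (0.75)(0.80) − (-0.10)(-0.35) = 0.5650
  C_12 = −[(-0.05)(0.80) − (-0.10)(-0.30)] = 0.0700
  C_13 = (-0.05)(-0.35) − (0.75)(-0.30) = 0.2425
  C_21 = −[(-0.20)(0.80) − (-0.25)(-0.35)] = 0.2475
  C_22 = (0.95)(0.80) − (-0.25)(-0.30) = 0.6850
  C_23 = −[(0.95)(-0.35) − (-0.20)(-0.30)] = 0.3925
  C_31 = (-0.20)(-0.10) − (-0.25)(0.75) = 0.2075
  C_32 = −[(0.95)(-0.10) − (-0.25)(-0.05)] = 0.1075
  C_33 = (0.95)(0.75) − (-0.20)(-0.05) = 0.7025
det(I−A) = Σ_j (I−A)_1j·C_1j = (0.95)(0.5650) + (-0.20)(0.0700) + (-0.25)(0.2425) = 0.462125
adj(I−A) = Cᵀ =
  [ 0.5650   0.2475   0.2075]
  [ 0.0700   0.6850   0.1075]
  [ 0.2425   0.3925   0.7025]
(I − A)⁻¹ = adj(I−A) / det(I−A) ≈
  [   1.2226     0.5356     0.4490]
  [   0.1515     1.4823     0.2326]
  [   0.5247     0.8493     1.5202]
Δx = (I − A)⁻¹ Δd with Δd having +50 in the Sporting Goods component and 0 elsewhere.
So Δx_S = L_SS · (+50), where L_SS = adj(I−A)_SS / det(I−A) = 0.6850 / 0.462125.
Δx_S = 0.6850 × (+50) / 0.462125 = 34.25 / 0.462125 ≈ 74.11.

Δx_S = 74.11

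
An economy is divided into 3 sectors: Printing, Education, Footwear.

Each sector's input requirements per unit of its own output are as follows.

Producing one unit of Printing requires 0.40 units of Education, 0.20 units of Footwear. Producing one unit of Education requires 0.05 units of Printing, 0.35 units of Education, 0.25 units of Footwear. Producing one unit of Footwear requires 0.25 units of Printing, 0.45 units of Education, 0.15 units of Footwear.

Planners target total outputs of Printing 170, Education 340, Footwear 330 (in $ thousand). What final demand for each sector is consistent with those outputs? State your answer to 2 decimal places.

d_P = 70.50, d_E = 4.50, d_F = 161.50

I − A =
  [   1.00    -0.05    -0.25]
  [  -0.40     0.65    -0.45]
  [  -0.20    -0.25     0.85]
d = (I − A) x:
  d_P = (+1.00)·170 + (-0.05)·340 + (-0.25)·330 = 70.50
  d_E = (-0.40)·170 + (+0.65)·340 + (-0.45)·330 = 4.50
  d_F = (-0.20)·170 + (-0.25)·340 + (+0.85)·330 = 161.50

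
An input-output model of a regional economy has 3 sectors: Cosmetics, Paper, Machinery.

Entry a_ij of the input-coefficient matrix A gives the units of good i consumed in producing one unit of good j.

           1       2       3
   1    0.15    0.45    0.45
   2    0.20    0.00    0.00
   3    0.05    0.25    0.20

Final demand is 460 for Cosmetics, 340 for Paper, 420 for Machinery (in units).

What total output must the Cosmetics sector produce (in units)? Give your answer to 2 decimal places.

I − A =
  [   0.85    -0.45    -0.45]
  [  -0.20     1.00     0.00]
  [  -0.05    -0.25     0.80]
Cofactors of I−A, C_ij = (−1)^(i+j)·(minor ij) (rows/columns in the sector order above):
  C_11 = (1.00)(0.80) − (0.00)(-0.25) = 0.8000
  C_12 = −[(-0.20)(0.80) − (0.00)(-0.05)] = 0.1600
  C_13 = (-0.20)(-0.25) − (1.00)(-0.05) = 0.1000
  C_21 = −[(-0.45)(0.80) − (-0.45)(-0.25)] = 0.4725
  C_22 = (0.85)(0.80) − (-0.45)(-0.05) = 0.6575
  C_23 = −[(0.85)(-0.25) − (-0.45)(-0.05)] = 0.2350
  C_31 = (-0.45)(0.00) − (-0.45)(1.00) = 0.4500
  C_32 = −[(0.85)(0.00) − (-0.45)(-0.20)] = 0.0900
  C_33 = (0.85)(1.00) − (-0.45)(-0.20) = 0.7600
det(I−A) = Σ_j (I−A)_1j·C_1j = (0.85)(0.8000) + (-0.45)(0.1600) + (-0.45)(0.1000) = 0.5630
adj(I−A) = Cᵀ =
  [ 0.8000   0.4725   0.4500]
  [ 0.1600   0.6575   0.0900]
  [ 0.1000   0.2350   0.7600]
(I − A)⁻¹ = adj(I−A) / det(I−A) ≈
  [   1.4210     0.8393     0.7993]
  [   0.2842     1.1679     0.1599]
  [   0.1776     0.4174     1.3499]
x = (I − A)⁻¹ d = adj(I−A)·d / det(I−A), with det(I−A) = 0.5630:
  x_1 = (0.8000·460 + 0.4725·340 + 0.4500·420) / 0.5630 = 717.65 / 0.5630 ≈ 1274.69
  x_2 = (0.1600·460 + 0.6575·340 + 0.0900·420) / 0.5630 = 334.95 / 0.5630 ≈ 594.94
  x_3 = (0.1000·460 + 0.2350·340 + 0.7600·420) / 0.5630 = 445.10 / 0.5630 ≈ 790.59

x_1 = 1274.69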